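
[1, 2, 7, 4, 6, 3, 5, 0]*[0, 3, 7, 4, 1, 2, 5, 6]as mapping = [0→3, 1→7, 2→6, 3→1, 4→5, 5→4, 6→2, 7→0]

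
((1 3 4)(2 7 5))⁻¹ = (1 4 3)(2 5 7)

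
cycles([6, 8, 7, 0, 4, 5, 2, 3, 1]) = (0 6 2 7 3)(1 8)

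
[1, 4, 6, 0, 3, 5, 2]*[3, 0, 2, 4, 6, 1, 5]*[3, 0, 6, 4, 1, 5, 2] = [3, 2, 5, 4, 1, 0, 6]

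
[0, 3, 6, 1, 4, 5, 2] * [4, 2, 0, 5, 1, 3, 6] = [4, 5, 6, 2, 1, 3, 0]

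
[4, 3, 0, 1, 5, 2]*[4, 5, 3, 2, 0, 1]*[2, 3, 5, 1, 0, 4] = [2, 5, 0, 4, 3, 1]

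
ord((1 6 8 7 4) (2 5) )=10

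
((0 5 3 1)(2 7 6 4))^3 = (0 1 3 5)(2 4 6 7)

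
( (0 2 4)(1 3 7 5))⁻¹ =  (0 4 2)(1 5 7 3)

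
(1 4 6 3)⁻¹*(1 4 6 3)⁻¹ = (1 6)(3 4)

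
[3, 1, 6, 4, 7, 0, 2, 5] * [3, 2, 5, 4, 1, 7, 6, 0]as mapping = [0→4, 1→2, 2→6, 3→1, 4→0, 5→3, 6→5, 7→7]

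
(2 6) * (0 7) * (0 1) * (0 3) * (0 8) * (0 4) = (0 7 1 3 8 4)(2 6)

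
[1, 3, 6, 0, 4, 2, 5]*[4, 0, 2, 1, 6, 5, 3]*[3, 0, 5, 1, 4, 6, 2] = [3, 0, 1, 4, 2, 5, 6]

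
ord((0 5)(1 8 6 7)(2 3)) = 4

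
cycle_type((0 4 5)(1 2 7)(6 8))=2.3^2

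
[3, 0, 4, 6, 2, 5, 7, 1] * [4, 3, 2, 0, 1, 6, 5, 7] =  [0, 4, 1, 5, 2, 6, 7, 3]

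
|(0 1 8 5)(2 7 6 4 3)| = 20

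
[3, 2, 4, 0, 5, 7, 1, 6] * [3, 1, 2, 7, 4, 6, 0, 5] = [7, 2, 4, 3, 6, 5, 1, 0]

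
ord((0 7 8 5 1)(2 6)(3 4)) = 10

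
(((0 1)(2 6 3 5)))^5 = (0 1)(2 6 3 5)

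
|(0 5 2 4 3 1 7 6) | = 8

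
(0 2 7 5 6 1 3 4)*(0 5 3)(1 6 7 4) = (0 2 4 5 7 3 1)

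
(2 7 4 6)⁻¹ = (2 6 4 7)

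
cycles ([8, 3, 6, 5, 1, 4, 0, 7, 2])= (0 8 2 6)(1 3 5 4)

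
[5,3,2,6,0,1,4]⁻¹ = [4,5,2,1,6,0,3]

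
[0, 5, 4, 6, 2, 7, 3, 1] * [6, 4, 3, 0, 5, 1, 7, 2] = [6, 1, 5, 7, 3, 2, 0, 4]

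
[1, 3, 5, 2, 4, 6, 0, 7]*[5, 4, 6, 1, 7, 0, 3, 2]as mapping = [0→4, 1→1, 2→0, 3→6, 4→7, 5→3, 6→5, 7→2]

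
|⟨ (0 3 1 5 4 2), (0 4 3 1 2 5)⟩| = 720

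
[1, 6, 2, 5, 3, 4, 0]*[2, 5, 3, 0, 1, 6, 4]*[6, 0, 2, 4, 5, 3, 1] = [3, 5, 4, 1, 6, 0, 2]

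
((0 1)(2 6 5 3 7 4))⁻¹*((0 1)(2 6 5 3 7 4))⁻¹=(2 7 5)(3 6 4)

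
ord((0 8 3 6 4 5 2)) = 7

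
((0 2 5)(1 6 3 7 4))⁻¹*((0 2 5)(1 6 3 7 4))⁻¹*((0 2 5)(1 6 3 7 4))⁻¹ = (1 3 4 6 7)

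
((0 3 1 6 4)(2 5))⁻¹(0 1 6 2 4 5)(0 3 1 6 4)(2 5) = (0 2 3 6 4 5)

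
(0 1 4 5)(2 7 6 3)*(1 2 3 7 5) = (0 2 5)(1 4)(6 7)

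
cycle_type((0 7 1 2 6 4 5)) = 7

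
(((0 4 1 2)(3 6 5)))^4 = (3 6 5)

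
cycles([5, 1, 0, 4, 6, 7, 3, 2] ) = (0 5 7 2)(3 4 6)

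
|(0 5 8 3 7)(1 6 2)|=15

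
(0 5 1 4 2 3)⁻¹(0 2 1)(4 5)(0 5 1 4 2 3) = (1 2)(3 4 5)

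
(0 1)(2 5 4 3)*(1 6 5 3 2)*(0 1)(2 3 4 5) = (0 6 2 4 3)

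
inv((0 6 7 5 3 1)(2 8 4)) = (0 1 3 5 7 6)(2 4 8)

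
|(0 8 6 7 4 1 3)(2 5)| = 14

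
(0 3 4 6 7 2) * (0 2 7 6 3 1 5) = (0 1 5)(3 4)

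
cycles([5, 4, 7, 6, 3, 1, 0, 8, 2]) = (0 5 1 4 3 6)(2 7 8)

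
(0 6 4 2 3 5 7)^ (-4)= (0 2 7 4 5 6 3)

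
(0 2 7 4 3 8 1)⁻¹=(0 1 8 3 4 7 2)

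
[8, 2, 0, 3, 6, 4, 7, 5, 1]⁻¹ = [2, 8, 1, 3, 5, 7, 4, 6, 0]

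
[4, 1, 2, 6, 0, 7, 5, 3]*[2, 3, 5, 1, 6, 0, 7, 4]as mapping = [0→6, 1→3, 2→5, 3→7, 4→2, 5→4, 6→0, 7→1]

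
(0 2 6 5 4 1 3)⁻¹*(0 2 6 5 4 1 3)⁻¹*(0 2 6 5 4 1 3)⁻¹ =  (0 4 2 1 6 3 5)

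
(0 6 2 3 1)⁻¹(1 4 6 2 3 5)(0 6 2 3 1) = (0 4 2 3 1 5)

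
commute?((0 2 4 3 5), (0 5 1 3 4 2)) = no:(0 2 4 3 5)*(0 5 1 3 4 2) = (1 3), (0 5 1 3 4 2)*(0 2 4 3 5) = (1 5)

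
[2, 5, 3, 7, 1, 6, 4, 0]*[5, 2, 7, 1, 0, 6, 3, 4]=[7, 6, 1, 4, 2, 3, 0, 5]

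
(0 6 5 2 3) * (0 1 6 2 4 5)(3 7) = (0 2 7 3 1 6)(4 5)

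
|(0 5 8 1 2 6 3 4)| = 8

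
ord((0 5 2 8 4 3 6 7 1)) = 9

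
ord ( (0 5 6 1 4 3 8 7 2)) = 9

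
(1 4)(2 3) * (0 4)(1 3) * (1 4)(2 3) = (0 1)(2 4)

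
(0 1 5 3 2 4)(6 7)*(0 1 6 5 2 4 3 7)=(0 6)(1 2 3 4)(5 7)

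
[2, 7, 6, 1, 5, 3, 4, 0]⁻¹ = [7, 3, 0, 5, 6, 4, 2, 1]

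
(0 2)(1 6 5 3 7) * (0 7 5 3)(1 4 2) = (0 1 6 3 5)(2 7 4)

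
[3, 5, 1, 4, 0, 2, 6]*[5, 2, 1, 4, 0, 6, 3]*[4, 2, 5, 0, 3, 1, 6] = [3, 6, 5, 4, 1, 2, 0]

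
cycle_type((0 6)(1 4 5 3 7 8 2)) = 2.7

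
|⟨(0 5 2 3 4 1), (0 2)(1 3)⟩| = 12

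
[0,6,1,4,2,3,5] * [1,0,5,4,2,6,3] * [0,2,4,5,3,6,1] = [2,5,0,4,6,3,1]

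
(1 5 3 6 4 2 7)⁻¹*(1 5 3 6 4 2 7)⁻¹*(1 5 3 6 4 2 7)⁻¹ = (1 4 5 2 3 7 6)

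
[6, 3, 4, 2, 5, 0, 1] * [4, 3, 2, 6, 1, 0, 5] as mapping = [0→5, 1→6, 2→1, 3→2, 4→0, 5→4, 6→3] 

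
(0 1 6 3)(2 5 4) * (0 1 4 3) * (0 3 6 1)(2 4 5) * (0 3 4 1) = (0 5 6 4 1)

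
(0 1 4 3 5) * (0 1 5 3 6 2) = (0 5 1 4 6 2)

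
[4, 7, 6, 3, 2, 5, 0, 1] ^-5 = [6, 7, 4, 3, 0, 5, 2, 1] 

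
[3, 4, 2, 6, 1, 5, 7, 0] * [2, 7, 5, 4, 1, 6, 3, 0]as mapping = [0→4, 1→1, 2→5, 3→3, 4→7, 5→6, 6→0, 7→2]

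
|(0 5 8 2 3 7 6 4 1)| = 9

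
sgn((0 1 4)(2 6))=-1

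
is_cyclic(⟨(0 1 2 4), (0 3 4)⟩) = no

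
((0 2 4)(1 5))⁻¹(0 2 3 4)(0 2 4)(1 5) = (0 2 4 3)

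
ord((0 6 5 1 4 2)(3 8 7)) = 6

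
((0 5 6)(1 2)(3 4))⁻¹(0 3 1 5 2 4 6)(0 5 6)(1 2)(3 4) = (0 5 4 2 6 1 3)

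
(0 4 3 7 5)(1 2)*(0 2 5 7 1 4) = (1 5 2 4 3)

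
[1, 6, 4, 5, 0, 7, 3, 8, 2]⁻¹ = [4, 0, 8, 6, 2, 3, 1, 5, 7]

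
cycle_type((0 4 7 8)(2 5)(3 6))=2^2.4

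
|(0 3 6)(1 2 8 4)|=12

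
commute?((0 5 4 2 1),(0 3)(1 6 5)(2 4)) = no:(0 5 4 2 1)*(0 3)(1 6 5)(2 4) = (0 1 3)(2 6 5),(0 3)(1 6 5)(2 4)*(0 5 4 2 1) = (0 3 5)(1 6 4)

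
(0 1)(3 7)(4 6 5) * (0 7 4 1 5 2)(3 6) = (0 5 1 7 6 2)(3 4)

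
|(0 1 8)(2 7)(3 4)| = 6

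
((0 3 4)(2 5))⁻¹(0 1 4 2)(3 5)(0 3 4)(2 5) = (0 5 3 1)(2 4)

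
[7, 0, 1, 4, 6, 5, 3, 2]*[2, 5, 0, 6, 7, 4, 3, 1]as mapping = [0→1, 1→2, 2→5, 3→7, 4→3, 5→4, 6→6, 7→0]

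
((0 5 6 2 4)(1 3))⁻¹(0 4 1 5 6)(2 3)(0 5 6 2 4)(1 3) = (0 3 6 2 5)(1 4)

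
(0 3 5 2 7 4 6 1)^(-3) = (0 4 5 1 7 3 6 2)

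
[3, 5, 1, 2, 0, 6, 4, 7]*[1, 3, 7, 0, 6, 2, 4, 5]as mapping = [0→0, 1→2, 2→3, 3→7, 4→1, 5→4, 6→6, 7→5]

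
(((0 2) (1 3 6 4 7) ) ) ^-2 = (1 4 3 7 6) 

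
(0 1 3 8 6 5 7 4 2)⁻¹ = (0 2 4 7 5 6 8 3 1)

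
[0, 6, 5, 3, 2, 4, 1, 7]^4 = [0, 1, 5, 3, 2, 4, 6, 7]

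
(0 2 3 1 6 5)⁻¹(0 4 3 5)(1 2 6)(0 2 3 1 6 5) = (0 2 4 1)(3 5 6)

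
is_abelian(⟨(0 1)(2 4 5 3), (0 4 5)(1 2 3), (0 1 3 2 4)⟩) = no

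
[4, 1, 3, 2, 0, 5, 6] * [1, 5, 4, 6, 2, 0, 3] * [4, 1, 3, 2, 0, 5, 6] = [3, 5, 6, 0, 1, 4, 2]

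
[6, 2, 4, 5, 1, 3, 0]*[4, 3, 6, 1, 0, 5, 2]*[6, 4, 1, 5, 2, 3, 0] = [1, 0, 6, 3, 5, 4, 2]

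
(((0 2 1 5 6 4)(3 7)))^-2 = (0 6 1)(2 4 5)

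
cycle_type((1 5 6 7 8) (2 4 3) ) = 3.5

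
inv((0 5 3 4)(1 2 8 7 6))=(0 4 3 5)(1 6 7 8 2)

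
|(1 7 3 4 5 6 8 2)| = 8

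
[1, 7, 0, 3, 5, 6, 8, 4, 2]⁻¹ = [2, 0, 8, 3, 7, 4, 5, 1, 6]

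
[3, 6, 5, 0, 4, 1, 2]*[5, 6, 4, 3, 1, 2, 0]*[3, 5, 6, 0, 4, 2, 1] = [0, 3, 6, 2, 5, 1, 4]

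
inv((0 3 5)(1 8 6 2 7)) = (0 5 3)(1 7 2 6 8)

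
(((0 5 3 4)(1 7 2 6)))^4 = ()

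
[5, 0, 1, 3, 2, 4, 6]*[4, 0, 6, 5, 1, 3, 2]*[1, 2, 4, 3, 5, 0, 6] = [3, 5, 1, 0, 6, 2, 4]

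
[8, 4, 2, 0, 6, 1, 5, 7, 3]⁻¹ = [3, 5, 2, 8, 1, 6, 4, 7, 0]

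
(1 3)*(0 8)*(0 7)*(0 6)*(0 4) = (0 8 7 6 4)(1 3)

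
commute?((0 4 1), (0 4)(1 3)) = no:(0 4 1) * (0 4)(1 3) = (1 4 3), (0 4)(1 3) * (0 4 1) = (0 1 3)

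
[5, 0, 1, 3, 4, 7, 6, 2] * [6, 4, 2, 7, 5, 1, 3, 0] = [1, 6, 4, 7, 5, 0, 3, 2]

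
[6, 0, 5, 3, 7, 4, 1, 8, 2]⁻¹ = [1, 6, 8, 3, 5, 2, 0, 4, 7]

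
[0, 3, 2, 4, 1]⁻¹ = [0, 4, 2, 1, 3]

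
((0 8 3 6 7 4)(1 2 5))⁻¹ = (0 4 7 6 3 8)(1 5 2)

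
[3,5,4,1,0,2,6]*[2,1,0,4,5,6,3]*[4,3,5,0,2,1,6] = [2,6,1,3,5,4,0]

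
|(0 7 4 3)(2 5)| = 4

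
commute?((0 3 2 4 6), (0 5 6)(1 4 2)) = no:(0 3 2 4 6)*(0 5 6)(1 4 2) = (0 3 1 4)(5 6), (0 5 6)(1 4 2)*(0 3 2 4 6) = (0 5)(1 6 3 2)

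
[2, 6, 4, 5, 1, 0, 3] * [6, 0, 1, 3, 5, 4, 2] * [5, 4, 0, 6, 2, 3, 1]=[4, 0, 3, 2, 5, 1, 6]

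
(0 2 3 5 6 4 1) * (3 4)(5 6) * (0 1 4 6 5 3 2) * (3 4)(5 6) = (2 5 4 3 6)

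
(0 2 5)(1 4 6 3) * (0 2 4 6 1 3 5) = (0 4 1 6 5 2)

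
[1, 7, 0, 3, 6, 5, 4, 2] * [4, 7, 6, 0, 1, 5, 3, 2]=[7, 2, 4, 0, 3, 5, 1, 6]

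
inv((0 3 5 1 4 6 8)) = (0 8 6 4 1 5 3)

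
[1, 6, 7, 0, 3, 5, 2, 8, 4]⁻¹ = [3, 0, 6, 4, 8, 5, 1, 2, 7]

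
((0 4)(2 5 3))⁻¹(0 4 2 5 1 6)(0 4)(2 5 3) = (0 5 3 1 6 4)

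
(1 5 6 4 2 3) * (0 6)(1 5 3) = (0 6 4 2 1 3 5)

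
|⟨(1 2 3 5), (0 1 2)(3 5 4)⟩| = 24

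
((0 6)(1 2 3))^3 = (0 6)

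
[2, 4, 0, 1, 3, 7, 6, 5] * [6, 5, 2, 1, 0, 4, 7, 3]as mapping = [0→2, 1→0, 2→6, 3→5, 4→1, 5→3, 6→7, 7→4]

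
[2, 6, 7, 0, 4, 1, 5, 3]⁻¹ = [3, 5, 0, 7, 4, 6, 1, 2]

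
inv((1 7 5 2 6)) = (1 6 2 5 7)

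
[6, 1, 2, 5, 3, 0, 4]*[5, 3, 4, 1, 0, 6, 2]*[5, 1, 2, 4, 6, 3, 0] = [2, 4, 6, 0, 1, 3, 5]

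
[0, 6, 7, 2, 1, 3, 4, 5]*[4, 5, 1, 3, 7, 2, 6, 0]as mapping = [0→4, 1→6, 2→0, 3→1, 4→5, 5→3, 6→7, 7→2]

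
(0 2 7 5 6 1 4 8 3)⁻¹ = (0 3 8 4 1 6 5 7 2)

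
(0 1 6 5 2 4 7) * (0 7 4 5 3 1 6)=(0 6 3 1)(2 5)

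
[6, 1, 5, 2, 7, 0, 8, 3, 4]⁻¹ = [5, 1, 3, 7, 8, 2, 0, 4, 6]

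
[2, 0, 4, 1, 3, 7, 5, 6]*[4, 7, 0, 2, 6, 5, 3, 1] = [0, 4, 6, 7, 2, 1, 5, 3]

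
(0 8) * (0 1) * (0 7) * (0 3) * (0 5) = (0 8 1 7 3 5)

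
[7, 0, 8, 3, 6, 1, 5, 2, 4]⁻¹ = [1, 5, 7, 3, 8, 6, 4, 0, 2]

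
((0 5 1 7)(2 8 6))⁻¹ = (0 7 1 5)(2 6 8)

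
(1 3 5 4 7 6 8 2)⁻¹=(1 2 8 6 7 4 5 3)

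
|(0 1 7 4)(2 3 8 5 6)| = 20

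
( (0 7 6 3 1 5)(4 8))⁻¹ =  (0 5 1 3 6 7)(4 8)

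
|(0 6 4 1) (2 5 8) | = 12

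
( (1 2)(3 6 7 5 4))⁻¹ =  (1 2)(3 4 5 7 6)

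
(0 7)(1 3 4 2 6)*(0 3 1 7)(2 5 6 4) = (2 4 5 6 7 3)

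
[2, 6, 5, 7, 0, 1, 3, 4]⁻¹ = [4, 5, 0, 6, 7, 2, 1, 3]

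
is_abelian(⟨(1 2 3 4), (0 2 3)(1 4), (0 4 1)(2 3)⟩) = no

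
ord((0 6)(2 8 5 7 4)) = 10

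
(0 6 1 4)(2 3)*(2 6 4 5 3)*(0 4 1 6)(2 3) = (0 1 5 2 3)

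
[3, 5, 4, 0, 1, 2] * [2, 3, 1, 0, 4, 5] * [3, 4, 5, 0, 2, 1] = [3, 1, 2, 5, 0, 4]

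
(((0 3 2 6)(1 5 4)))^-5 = (0 6 2 3)(1 5 4)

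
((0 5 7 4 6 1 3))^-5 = (0 7 6 3 5 4 1)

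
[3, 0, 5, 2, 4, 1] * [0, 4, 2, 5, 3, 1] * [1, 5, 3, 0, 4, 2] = [2, 1, 5, 3, 0, 4]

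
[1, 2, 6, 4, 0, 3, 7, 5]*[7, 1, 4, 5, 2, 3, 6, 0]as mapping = [0→1, 1→4, 2→6, 3→2, 4→7, 5→5, 6→0, 7→3]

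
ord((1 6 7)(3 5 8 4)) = 12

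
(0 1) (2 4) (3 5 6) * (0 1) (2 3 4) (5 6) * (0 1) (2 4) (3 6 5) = (0 1) (2 4 6) (3 5) 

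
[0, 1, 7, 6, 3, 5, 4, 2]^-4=[0, 1, 2, 4, 6, 5, 3, 7]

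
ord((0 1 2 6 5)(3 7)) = 10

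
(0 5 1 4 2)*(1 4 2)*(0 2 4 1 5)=(1 4 5)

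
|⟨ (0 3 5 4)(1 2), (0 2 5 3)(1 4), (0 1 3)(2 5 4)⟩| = 360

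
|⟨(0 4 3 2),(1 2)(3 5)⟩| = 120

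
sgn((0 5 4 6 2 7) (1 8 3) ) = -1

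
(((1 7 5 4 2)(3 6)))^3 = (1 4 7 2 5)(3 6)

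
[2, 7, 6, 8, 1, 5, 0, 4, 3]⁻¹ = [6, 4, 0, 8, 7, 5, 2, 1, 3]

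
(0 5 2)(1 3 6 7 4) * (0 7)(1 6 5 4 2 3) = (0 4 6)(2 7)(3 5)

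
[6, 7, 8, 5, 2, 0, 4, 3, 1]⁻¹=[5, 8, 4, 7, 6, 3, 0, 1, 2]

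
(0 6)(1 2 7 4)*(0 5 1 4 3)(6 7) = (0 7 3)(1 2 6 5)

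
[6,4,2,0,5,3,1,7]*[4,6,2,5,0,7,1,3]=[1,0,2,4,7,5,6,3]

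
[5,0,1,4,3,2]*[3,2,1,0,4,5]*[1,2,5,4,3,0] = [0,4,5,3,1,2]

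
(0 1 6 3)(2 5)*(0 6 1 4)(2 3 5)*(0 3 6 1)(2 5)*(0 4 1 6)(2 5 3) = (0 1 4 2 3 6 5)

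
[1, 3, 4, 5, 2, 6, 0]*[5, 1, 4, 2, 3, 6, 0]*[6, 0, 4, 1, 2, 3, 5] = [0, 4, 1, 5, 2, 6, 3]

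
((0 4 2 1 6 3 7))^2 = (0 2 6 7 4 1 3)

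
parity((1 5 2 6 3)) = even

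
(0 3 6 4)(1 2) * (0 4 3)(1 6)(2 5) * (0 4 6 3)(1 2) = (0 4 6)(1 5)(2 3)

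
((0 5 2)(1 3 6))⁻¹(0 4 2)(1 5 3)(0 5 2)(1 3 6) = (0 5 4)(2 6 3)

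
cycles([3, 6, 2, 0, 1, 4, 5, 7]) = (0 3) (1 6 5 4) 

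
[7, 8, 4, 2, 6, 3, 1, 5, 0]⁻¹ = [8, 6, 3, 5, 2, 7, 4, 0, 1]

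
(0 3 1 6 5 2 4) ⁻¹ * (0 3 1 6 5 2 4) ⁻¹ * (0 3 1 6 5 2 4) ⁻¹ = (0 5 3 2 1 4 6) 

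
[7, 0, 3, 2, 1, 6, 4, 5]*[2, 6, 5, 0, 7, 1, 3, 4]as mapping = [0→4, 1→2, 2→0, 3→5, 4→6, 5→3, 6→7, 7→1]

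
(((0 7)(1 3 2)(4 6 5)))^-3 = (0 7)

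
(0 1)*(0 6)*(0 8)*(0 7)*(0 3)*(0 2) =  (0 1 6 8 7 3 2)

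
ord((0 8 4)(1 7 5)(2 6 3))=3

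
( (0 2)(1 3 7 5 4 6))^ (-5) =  (0 2)(1 3 7 5 4 6)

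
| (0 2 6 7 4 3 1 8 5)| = 9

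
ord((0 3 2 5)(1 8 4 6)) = 4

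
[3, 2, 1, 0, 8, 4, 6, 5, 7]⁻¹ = [3, 2, 1, 0, 5, 7, 6, 8, 4]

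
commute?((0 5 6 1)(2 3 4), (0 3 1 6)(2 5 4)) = no:(0 5 6 1)(2 3 4)*(0 3 1 6)(2 5 4) = (0 4 5)(1 3 2), (0 3 1 6)(2 5 4)*(0 5 6 1)(2 3 4) = (0 4 3)(2 6 5)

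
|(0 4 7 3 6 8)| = 6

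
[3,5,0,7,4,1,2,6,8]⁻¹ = [2,5,6,0,4,1,7,3,8]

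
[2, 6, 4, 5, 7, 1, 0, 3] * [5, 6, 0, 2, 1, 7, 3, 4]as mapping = [0→0, 1→3, 2→1, 3→7, 4→4, 5→6, 6→5, 7→2]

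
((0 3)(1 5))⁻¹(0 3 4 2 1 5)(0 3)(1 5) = (0 4 2 5 1 3)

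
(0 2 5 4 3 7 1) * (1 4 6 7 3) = (0 2 5 6 7 4 1) 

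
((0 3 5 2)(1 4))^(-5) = (0 2 5 3)(1 4)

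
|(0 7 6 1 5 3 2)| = 7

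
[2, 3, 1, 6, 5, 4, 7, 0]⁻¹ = [7, 2, 0, 1, 5, 4, 3, 6]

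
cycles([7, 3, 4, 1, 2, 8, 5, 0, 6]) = (0 7)(1 3)(2 4)(5 8 6)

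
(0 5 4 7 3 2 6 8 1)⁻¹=(0 1 8 6 2 3 7 4 5)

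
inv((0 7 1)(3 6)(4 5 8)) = (0 1 7)(3 6)(4 8 5)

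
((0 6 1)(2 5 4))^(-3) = ()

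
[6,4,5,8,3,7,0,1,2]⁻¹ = [6,7,8,4,1,2,0,5,3]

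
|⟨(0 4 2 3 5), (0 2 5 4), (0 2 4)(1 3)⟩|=720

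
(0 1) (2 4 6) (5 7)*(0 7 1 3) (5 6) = (0 3) (1 7 6 2 4 5) 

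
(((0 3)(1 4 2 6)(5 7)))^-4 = ()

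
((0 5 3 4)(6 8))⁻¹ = (0 4 3 5)(6 8)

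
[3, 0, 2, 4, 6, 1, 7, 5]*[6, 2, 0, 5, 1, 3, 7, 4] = [5, 6, 0, 1, 7, 2, 4, 3]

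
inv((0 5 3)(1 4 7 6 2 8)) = (0 3 5)(1 8 2 6 7 4)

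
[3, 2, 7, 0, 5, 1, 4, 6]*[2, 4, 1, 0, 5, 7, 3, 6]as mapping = [0→0, 1→1, 2→6, 3→2, 4→7, 5→4, 6→5, 7→3]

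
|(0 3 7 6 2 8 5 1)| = 8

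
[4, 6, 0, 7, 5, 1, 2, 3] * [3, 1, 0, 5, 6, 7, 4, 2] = [6, 4, 3, 2, 7, 1, 0, 5]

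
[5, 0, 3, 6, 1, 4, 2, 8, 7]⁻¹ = [1, 4, 6, 2, 5, 0, 3, 8, 7]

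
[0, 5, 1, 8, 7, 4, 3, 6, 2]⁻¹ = [0, 2, 8, 6, 5, 1, 7, 4, 3]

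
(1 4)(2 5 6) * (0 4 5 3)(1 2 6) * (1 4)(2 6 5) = (0 1 2 3)(4 6 5)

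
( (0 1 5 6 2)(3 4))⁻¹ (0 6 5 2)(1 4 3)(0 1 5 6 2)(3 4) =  (0 1 2 6)(3 4 5)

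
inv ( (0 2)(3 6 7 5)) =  (0 2)(3 5 7 6)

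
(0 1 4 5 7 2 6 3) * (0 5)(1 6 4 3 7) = (0 6 7 2 4)(1 3 5)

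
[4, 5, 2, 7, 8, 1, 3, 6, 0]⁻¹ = [8, 5, 2, 6, 0, 1, 7, 3, 4]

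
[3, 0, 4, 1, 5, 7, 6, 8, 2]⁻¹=[1, 3, 8, 0, 2, 4, 6, 5, 7]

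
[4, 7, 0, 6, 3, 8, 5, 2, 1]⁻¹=[2, 8, 7, 4, 0, 6, 3, 1, 5]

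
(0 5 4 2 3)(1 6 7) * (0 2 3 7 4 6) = (0 5 6 4 3 2 7 1)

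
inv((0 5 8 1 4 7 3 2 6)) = (0 6 2 3 7 4 1 8 5)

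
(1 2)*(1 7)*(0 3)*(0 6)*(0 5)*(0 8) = (0 3 6 5 8)(1 2 7)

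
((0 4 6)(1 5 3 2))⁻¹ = (0 6 4)(1 2 3 5)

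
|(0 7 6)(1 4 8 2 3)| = 15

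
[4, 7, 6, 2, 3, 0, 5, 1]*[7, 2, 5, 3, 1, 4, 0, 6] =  [1, 6, 0, 5, 3, 7, 4, 2]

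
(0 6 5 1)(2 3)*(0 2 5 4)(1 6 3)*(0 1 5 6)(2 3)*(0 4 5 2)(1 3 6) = (1 6 5 4 3)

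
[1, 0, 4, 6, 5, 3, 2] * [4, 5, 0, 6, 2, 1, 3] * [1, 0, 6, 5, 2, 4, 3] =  [4, 2, 6, 5, 0, 3, 1]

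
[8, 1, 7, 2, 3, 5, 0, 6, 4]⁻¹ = [6, 1, 3, 4, 8, 5, 7, 2, 0]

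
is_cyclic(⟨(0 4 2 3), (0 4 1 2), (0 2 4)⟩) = no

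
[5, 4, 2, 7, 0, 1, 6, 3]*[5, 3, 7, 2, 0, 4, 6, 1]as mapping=[0→4, 1→0, 2→7, 3→1, 4→5, 5→3, 6→6, 7→2]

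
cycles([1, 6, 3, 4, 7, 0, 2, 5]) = (0 1 6 2 3 4 7 5)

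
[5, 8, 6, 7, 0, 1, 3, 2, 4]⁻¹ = [4, 5, 7, 6, 8, 0, 2, 3, 1]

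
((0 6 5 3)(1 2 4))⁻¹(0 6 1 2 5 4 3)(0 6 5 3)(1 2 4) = (0 6 5 2 4 3 1)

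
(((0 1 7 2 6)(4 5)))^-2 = (0 2 1 6 7)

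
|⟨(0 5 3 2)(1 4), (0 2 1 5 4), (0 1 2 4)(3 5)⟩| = 360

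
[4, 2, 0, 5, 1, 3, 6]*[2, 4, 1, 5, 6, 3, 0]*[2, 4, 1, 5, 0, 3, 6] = [6, 4, 1, 5, 0, 3, 2] 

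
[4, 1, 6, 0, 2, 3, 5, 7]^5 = [3, 1, 4, 5, 0, 6, 2, 7]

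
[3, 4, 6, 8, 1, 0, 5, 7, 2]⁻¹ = [5, 4, 8, 0, 1, 6, 2, 7, 3]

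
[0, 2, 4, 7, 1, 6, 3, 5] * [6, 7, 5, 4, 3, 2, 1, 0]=[6, 5, 3, 0, 7, 1, 4, 2]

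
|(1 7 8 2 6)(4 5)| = 10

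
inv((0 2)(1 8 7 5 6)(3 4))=(0 2)(1 6 5 7 8)(3 4)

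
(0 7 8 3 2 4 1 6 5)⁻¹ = (0 5 6 1 4 2 3 8 7)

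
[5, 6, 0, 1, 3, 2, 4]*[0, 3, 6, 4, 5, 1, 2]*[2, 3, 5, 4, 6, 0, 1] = [3, 5, 2, 4, 6, 1, 0]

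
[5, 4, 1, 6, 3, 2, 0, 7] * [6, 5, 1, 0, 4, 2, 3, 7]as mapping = [0→2, 1→4, 2→5, 3→3, 4→0, 5→1, 6→6, 7→7]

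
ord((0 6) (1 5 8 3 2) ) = 10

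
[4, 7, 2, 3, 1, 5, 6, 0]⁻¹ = [7, 4, 2, 3, 0, 5, 6, 1]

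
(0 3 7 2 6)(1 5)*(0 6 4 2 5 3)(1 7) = (1 3)(2 4)(5 7)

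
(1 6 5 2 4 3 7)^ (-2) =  (1 3 2 6 7 4 5)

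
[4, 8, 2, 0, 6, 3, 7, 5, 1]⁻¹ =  [3, 8, 2, 5, 0, 7, 4, 6, 1]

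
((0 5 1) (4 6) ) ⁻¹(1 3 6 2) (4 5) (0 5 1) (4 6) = (0 3 4 2) (1 6) 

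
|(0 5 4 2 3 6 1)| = 7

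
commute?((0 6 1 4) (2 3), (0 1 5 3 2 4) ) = no:(0 6 1 4) (2 3)*(0 1 5 3 2 4) = (0 6 5 3 4 1), (0 1 5 3 2 4)*(0 6 1 4) (2 3) = (0 4 6 1 5 2) 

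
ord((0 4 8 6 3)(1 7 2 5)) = 20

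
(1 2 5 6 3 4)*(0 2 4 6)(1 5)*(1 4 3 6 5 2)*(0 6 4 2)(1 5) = (0 5 6 4)(1 3)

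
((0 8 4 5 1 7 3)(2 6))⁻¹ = (0 3 7 1 5 4 8)(2 6)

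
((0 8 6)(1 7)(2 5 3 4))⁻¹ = (0 6 8)(1 7)(2 4 3 5)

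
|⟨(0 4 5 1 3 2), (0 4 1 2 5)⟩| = 720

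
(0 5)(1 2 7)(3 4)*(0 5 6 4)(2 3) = (0 6 4 2 7 1 3)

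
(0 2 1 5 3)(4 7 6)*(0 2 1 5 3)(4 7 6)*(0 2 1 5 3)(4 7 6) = (0 5 2 3 1)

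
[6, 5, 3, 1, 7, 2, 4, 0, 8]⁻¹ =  [7, 3, 5, 2, 6, 1, 0, 4, 8]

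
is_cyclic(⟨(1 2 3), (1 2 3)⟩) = yes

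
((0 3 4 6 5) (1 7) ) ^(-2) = (0 6 3 5 4) 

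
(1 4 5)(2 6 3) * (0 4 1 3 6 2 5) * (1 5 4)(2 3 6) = (0 1 5 6 2 3 4)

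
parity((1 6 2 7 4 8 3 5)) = odd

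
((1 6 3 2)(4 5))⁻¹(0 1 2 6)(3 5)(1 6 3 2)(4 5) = (0 6 1 3)(2 4)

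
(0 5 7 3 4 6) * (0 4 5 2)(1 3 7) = (0 2)(1 3 5)(4 6)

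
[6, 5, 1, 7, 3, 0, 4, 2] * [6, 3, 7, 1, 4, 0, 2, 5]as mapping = [0→2, 1→0, 2→3, 3→5, 4→1, 5→6, 6→4, 7→7]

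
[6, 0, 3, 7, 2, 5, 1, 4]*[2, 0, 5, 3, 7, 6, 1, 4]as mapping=[0→1, 1→2, 2→3, 3→4, 4→5, 5→6, 6→0, 7→7]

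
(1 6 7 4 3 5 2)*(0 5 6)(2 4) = (0 5 4 3 6 7 2 1)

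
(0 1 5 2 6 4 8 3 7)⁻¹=(0 7 3 8 4 6 2 5 1)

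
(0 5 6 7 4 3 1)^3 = (0 7 1 6 3 5 4)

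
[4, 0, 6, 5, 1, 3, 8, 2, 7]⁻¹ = [1, 4, 7, 5, 0, 3, 2, 8, 6]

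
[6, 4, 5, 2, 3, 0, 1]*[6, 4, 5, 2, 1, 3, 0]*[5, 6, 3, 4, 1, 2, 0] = [5, 6, 4, 2, 3, 0, 1]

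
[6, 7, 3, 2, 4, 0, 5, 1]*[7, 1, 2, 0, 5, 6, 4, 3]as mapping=[0→4, 1→3, 2→0, 3→2, 4→5, 5→7, 6→6, 7→1]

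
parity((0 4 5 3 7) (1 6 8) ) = even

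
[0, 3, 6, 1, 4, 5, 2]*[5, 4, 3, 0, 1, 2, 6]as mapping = [0→5, 1→0, 2→6, 3→4, 4→1, 5→2, 6→3]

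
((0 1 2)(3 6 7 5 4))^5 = (0 2 1)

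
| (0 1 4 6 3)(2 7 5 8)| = 20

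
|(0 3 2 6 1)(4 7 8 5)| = 20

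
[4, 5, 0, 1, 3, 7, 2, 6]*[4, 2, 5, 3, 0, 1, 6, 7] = [0, 1, 4, 2, 3, 7, 5, 6] 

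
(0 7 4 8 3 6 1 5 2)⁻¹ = (0 2 5 1 6 3 8 4 7)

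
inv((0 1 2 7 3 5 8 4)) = (0 4 8 5 3 7 2 1)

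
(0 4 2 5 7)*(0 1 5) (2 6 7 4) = (0 2) (1 5 4 6 7) 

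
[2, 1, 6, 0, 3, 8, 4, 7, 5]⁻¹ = [3, 1, 0, 4, 6, 8, 2, 7, 5]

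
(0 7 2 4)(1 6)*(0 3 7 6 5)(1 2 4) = (0 6 2 1 5)(3 7 4)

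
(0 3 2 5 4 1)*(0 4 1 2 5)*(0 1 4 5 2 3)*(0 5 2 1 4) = (0 5)(1 2 4 3)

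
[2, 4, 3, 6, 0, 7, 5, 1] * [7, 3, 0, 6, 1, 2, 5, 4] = [0, 1, 6, 5, 7, 4, 2, 3]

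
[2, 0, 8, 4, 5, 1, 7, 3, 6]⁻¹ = [1, 5, 0, 7, 3, 4, 8, 6, 2]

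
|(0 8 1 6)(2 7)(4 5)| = 4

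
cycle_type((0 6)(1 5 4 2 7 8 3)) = 2.7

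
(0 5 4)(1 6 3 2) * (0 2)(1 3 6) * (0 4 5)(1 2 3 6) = (1 2 6)(3 4)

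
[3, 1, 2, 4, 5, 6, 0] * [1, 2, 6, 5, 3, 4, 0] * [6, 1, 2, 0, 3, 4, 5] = [4, 2, 5, 0, 3, 6, 1]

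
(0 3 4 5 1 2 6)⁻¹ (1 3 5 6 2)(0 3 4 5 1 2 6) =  (0 6 2 4 1)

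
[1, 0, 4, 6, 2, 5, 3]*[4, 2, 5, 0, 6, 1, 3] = [2, 4, 6, 3, 5, 1, 0]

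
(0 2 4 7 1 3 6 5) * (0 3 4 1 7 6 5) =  (0 2 1 4 6)(3 5)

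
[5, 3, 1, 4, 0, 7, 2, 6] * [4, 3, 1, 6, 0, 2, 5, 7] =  [2, 6, 3, 0, 4, 7, 1, 5]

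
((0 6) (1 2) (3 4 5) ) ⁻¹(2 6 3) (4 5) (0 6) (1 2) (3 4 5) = (0 4 1) (3 5) 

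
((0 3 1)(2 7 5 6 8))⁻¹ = (0 1 3)(2 8 6 5 7)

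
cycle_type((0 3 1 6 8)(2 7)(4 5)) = 2^2.5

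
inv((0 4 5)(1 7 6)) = (0 5 4)(1 6 7)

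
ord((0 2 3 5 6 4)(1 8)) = 6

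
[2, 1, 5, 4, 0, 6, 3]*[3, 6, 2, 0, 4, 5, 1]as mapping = [0→2, 1→6, 2→5, 3→4, 4→3, 5→1, 6→0]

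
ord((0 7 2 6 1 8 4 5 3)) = 9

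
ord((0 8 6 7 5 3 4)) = 7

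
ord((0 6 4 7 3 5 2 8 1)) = 9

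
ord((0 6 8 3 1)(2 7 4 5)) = 20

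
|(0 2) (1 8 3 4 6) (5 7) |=10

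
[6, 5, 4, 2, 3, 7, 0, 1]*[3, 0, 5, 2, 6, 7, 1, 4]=[1, 7, 6, 5, 2, 4, 3, 0]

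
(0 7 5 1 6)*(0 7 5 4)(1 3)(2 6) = (0 5 3 1 2 6 7 4)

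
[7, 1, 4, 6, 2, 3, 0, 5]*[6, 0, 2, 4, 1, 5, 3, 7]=[7, 0, 1, 3, 2, 4, 6, 5]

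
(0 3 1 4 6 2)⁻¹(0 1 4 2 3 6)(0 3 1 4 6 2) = (0 1 2 3 4 6)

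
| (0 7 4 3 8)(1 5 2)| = 15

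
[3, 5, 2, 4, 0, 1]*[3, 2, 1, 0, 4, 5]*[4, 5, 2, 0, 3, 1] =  [4, 1, 5, 3, 0, 2]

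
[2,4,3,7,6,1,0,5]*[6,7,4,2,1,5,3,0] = [4,1,2,0,3,7,6,5]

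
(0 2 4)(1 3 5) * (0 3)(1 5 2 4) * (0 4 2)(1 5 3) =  (0 2 5 3)(1 4)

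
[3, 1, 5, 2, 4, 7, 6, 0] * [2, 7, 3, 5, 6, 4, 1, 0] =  [5, 7, 4, 3, 6, 0, 1, 2]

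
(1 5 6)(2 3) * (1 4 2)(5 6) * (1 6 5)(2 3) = (1 5)(3 6 4)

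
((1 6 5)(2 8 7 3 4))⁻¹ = (1 5 6)(2 4 3 7 8)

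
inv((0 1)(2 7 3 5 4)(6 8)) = (0 1)(2 4 5 3 7)(6 8)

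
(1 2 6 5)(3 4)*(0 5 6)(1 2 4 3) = (0 5 2)(1 4)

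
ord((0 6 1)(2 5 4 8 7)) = 15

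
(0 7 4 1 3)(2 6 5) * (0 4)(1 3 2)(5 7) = (0 5 1 2 6 7)(3 4)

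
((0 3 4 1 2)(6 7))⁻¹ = (0 2 1 4 3)(6 7)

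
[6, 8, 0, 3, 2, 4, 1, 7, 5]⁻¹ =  [2, 6, 4, 3, 5, 8, 0, 7, 1]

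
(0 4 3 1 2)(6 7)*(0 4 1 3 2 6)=(0 1 6 7)(2 4)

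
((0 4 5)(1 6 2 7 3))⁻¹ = (0 5 4)(1 3 7 2 6)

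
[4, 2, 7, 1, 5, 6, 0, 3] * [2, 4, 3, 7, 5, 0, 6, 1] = [5, 3, 1, 4, 0, 6, 2, 7]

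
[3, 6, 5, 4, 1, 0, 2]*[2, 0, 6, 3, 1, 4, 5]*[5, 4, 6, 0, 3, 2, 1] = [0, 2, 3, 4, 5, 6, 1]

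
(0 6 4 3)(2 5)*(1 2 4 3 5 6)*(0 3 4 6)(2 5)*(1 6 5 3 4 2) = (0 6 2)(1 3 4)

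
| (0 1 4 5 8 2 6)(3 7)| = 14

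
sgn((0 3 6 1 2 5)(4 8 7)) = -1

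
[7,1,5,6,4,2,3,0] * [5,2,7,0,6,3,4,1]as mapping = [0→1,1→2,2→3,3→4,4→6,5→7,6→0,7→5]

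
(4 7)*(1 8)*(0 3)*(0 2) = (0 3 2)(1 8)(4 7)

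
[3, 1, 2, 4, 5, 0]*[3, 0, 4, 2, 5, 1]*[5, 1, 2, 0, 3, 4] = [2, 5, 3, 4, 1, 0]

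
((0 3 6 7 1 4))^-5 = (0 3 6 7 1 4)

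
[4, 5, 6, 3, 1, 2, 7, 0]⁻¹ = [7, 4, 5, 3, 0, 1, 2, 6]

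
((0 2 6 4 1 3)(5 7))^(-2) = (0 1 6)(2 3 4)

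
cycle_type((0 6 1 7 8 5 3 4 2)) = 9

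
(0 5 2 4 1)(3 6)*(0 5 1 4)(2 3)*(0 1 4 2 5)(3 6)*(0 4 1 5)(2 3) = (0 1 4 3 2 5 6)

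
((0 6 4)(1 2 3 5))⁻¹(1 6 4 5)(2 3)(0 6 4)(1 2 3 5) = (0 1 2 4)(3 5)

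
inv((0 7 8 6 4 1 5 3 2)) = (0 2 3 5 1 4 6 8 7)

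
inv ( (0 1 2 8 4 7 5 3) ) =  (0 3 5 7 4 8 2 1) 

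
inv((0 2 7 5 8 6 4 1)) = (0 1 4 6 8 5 7 2)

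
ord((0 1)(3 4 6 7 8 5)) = 6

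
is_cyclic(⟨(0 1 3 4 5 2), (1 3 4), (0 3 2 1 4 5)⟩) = no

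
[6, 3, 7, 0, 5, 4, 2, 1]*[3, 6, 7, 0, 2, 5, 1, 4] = [1, 0, 4, 3, 5, 2, 7, 6]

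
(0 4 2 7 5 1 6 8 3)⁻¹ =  (0 3 8 6 1 5 7 2 4)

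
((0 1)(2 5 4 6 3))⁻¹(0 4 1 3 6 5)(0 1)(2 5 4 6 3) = (0 2 3 4 1 6)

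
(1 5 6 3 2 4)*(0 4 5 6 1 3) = (0 4 3 2 5 1 6) 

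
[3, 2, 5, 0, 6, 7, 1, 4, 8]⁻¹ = [3, 6, 1, 0, 7, 2, 4, 5, 8]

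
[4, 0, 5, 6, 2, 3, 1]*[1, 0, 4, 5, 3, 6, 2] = [3, 1, 6, 2, 4, 5, 0]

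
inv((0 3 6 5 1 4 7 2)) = (0 2 7 4 1 5 6 3)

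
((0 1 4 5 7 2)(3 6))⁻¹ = (0 2 7 5 4 1)(3 6)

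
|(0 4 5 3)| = 4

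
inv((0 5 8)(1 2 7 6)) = (0 8 5)(1 6 7 2)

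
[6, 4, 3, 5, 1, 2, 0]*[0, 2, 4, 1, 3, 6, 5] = [5, 3, 1, 6, 2, 4, 0]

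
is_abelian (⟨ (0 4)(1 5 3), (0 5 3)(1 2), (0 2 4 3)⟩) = no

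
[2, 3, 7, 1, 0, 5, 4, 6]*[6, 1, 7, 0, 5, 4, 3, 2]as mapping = [0→7, 1→0, 2→2, 3→1, 4→6, 5→4, 6→5, 7→3]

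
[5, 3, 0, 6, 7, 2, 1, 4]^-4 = [2, 6, 5, 1, 4, 0, 3, 7]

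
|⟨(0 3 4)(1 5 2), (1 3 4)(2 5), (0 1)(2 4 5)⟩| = 720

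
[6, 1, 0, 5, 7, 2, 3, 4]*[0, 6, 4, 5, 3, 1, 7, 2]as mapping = [0→7, 1→6, 2→0, 3→1, 4→2, 5→4, 6→5, 7→3]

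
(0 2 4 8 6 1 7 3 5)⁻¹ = (0 5 3 7 1 6 8 4 2)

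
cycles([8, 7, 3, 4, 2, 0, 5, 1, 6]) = (0 8 6 5) (1 7) (2 3 4) 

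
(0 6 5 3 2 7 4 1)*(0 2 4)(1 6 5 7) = (0 5 3 4 6 7)(1 2)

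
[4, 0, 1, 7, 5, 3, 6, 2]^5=[2, 7, 3, 4, 1, 0, 6, 5]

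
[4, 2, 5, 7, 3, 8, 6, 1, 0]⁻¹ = [8, 7, 1, 4, 0, 2, 6, 3, 5]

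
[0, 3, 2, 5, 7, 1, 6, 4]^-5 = [0, 3, 2, 5, 7, 1, 6, 4]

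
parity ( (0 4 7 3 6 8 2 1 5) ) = even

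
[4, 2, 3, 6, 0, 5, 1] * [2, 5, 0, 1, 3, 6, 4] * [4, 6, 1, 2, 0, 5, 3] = [2, 4, 6, 0, 1, 3, 5]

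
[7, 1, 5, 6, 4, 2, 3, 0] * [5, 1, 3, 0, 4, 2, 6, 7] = [7, 1, 2, 6, 4, 3, 0, 5]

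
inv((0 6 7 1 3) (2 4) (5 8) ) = (0 3 1 7 6) (2 4) (5 8) 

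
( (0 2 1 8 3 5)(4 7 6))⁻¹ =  (0 5 3 8 1 2)(4 6 7)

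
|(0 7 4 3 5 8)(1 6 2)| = 6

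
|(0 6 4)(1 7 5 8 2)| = 15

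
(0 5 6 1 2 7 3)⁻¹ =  (0 3 7 2 1 6 5)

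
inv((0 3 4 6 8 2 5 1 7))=(0 7 1 5 2 8 6 4 3)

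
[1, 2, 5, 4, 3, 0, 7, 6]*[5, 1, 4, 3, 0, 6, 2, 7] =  [1, 4, 6, 0, 3, 5, 7, 2]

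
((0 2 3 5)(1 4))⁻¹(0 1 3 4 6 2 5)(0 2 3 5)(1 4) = (0 2 4 5 1 6 3)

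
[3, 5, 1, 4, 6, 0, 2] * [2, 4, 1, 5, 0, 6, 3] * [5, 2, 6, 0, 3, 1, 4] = [1, 4, 3, 5, 0, 6, 2]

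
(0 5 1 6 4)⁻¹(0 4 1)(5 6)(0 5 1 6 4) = (0 6 5)(1 4)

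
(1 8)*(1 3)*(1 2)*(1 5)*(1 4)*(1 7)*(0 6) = (0 6) (1 8 3 2 5 4 7) 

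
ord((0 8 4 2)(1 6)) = 4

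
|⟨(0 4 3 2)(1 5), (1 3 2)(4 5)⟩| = 720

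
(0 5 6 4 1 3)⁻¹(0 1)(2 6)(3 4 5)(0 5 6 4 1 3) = (0 1 6)(2 4)(3 5)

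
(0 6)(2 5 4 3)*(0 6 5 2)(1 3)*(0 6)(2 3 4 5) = (0 2 3 6)(1 4)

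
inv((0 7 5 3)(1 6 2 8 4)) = (0 3 5 7)(1 4 8 2 6)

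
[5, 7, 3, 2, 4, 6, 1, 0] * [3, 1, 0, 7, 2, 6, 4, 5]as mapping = [0→6, 1→5, 2→7, 3→0, 4→2, 5→4, 6→1, 7→3]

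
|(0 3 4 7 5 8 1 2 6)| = 9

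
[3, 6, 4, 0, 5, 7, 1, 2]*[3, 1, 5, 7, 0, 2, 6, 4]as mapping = [0→7, 1→6, 2→0, 3→3, 4→2, 5→4, 6→1, 7→5]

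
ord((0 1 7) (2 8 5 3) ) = 12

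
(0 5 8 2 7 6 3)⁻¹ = (0 3 6 7 2 8 5)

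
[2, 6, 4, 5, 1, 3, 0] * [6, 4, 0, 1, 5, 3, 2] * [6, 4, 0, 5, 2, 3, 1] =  [6, 0, 3, 5, 2, 4, 1] 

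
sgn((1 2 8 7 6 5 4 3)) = -1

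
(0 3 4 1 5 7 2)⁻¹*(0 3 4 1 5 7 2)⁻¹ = (0 7 1 3 2 5 4)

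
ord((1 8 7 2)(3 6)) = 4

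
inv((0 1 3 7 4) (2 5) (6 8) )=(0 4 7 3 1) (2 5) (6 8) 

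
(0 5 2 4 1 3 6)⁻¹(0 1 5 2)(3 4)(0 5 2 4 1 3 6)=(1 6)(2 4 5 3)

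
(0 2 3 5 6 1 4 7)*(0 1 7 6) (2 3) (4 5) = (0 3 4 6 7 1 5) 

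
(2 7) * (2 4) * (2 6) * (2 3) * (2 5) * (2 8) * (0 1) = (0 1)(2 7 4 6 3 5 8)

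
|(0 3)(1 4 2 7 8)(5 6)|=10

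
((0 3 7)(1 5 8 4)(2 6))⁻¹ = (0 7 3)(1 4 8 5)(2 6)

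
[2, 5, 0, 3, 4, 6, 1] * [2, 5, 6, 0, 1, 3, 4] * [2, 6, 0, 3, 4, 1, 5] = [5, 3, 0, 2, 6, 4, 1]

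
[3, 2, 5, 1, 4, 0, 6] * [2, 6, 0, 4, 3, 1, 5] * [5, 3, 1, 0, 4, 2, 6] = [4, 5, 3, 6, 0, 1, 2]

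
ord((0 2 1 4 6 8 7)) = 7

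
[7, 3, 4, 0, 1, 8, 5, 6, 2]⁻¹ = [3, 4, 8, 1, 2, 6, 7, 0, 5]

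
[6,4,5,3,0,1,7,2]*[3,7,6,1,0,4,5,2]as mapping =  [0→5,1→0,2→4,3→1,4→3,5→7,6→2,7→6]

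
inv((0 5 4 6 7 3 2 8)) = (0 8 2 3 7 6 4 5)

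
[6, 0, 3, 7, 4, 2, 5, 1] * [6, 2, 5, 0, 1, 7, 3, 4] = [3, 6, 0, 4, 1, 5, 7, 2]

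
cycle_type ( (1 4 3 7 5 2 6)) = 7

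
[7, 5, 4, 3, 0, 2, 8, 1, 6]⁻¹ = [4, 7, 5, 3, 2, 1, 8, 0, 6]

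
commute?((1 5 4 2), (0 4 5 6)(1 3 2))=no:(1 5 4 2)*(0 4 5 6)(1 3 2)=(0 4 1 6)(2 3), (0 4 5 6)(1 3 2)*(1 5 4 2)=(0 2 5 6)(1 3)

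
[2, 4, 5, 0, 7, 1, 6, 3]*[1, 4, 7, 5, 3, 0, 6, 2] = [7, 3, 0, 1, 2, 4, 6, 5]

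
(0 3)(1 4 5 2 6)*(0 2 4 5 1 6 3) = (1 5 4)(2 3)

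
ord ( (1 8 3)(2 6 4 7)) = 12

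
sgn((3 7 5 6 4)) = 1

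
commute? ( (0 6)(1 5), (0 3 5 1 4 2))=no: (0 6)(1 5) * (0 3 5 1 4 2)=(0 6 3 5 4 2), (0 3 5 1 4 2) * (0 6)(1 5)=(0 3 1 4 2 6)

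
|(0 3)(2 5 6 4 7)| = 10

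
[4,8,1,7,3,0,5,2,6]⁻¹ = [5,2,7,4,0,6,8,3,1]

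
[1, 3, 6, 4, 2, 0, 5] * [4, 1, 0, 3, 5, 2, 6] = [1, 3, 6, 5, 0, 4, 2]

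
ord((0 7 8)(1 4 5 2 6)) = 15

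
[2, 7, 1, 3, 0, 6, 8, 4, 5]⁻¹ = [4, 2, 0, 3, 7, 8, 5, 1, 6]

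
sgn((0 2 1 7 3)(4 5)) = -1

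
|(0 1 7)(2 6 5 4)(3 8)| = 12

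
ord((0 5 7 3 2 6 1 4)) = 8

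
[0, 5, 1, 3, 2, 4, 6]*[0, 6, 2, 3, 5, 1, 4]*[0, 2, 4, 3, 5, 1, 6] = [0, 2, 6, 3, 4, 1, 5]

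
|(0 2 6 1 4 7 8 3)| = 8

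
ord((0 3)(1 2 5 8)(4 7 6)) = 12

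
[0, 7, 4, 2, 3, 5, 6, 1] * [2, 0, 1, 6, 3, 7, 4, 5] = [2, 5, 3, 1, 6, 7, 4, 0]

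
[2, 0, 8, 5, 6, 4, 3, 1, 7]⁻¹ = [1, 7, 0, 6, 5, 3, 4, 8, 2]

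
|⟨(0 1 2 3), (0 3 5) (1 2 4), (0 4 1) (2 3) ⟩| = 720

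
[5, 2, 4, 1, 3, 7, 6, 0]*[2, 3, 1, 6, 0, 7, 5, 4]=[7, 1, 0, 3, 6, 4, 5, 2] 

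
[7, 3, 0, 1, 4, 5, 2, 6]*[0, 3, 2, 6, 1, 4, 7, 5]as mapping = [0→5, 1→6, 2→0, 3→3, 4→1, 5→4, 6→2, 7→7]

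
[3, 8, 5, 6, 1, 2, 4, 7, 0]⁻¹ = [8, 4, 5, 0, 6, 2, 3, 7, 1]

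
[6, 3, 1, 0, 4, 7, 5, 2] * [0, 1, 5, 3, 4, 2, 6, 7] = [6, 3, 1, 0, 4, 7, 2, 5]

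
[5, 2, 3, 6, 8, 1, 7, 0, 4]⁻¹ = [7, 5, 1, 2, 8, 0, 3, 6, 4]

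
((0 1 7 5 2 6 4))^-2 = (0 6 5 1 4 2 7)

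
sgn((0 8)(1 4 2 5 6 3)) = 1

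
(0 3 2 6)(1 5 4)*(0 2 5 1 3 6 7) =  (0 6 2 7)(3 5 4)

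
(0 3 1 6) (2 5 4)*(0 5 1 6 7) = (0 3 6 5 4 2 1 7) 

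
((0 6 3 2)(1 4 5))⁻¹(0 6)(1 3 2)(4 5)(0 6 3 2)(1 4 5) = (0 4 2)(1 5)(3 6)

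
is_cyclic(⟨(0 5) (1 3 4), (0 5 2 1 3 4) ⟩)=no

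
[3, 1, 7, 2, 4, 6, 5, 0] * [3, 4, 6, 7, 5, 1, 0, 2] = [7, 4, 2, 6, 5, 0, 1, 3]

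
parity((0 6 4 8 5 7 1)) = even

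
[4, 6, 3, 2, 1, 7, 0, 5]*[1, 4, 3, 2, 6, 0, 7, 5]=[6, 7, 2, 3, 4, 5, 1, 0]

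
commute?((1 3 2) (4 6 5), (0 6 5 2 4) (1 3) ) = no:(1 3 2) (4 6 5)*(0 6 5 2 4) (1 3) = (0 6 2 3 4 5), (0 6 5 2 4) (1 3)*(1 3 2) (4 6 5) = (0 5 1 2 6 4) 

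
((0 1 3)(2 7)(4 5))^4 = (0 1 3)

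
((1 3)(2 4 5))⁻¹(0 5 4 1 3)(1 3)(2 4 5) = (0 2 5 3 1)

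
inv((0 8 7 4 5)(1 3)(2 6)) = (0 5 4 7 8)(1 3)(2 6)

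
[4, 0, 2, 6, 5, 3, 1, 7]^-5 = [4, 0, 2, 6, 5, 3, 1, 7]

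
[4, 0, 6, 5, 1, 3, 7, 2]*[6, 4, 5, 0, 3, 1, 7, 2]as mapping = [0→3, 1→6, 2→7, 3→1, 4→4, 5→0, 6→2, 7→5]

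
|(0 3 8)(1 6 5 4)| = 12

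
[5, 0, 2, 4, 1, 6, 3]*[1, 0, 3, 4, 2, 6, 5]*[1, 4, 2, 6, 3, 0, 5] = [5, 4, 6, 2, 1, 0, 3]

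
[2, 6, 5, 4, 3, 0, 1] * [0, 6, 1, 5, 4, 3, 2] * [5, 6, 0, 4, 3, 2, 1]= [6, 0, 4, 3, 2, 5, 1]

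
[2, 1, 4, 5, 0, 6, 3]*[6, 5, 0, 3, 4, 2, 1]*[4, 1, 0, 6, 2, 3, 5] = [4, 3, 2, 0, 5, 1, 6]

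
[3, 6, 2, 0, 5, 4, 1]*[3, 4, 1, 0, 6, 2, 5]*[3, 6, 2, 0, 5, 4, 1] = [3, 4, 6, 0, 2, 1, 5]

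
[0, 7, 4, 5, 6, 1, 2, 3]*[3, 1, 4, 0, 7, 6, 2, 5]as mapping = [0→3, 1→5, 2→7, 3→6, 4→2, 5→1, 6→4, 7→0]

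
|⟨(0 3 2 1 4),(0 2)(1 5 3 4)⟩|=360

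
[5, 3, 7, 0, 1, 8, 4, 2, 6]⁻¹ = [3, 4, 7, 1, 6, 0, 8, 2, 5]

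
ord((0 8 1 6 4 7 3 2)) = 8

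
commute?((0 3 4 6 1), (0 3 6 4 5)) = no:(0 3 4 6 1) * (0 3 6 4 5) = (0 6 1 3 5), (0 3 6 4 5) * (0 3 4 6 1) = (0 4 5 3 1)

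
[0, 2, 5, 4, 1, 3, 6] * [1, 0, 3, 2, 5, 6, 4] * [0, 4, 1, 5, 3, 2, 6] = [4, 5, 6, 2, 0, 1, 3]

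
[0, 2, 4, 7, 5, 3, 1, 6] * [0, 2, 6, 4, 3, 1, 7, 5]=[0, 6, 3, 5, 1, 4, 2, 7]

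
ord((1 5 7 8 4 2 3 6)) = 8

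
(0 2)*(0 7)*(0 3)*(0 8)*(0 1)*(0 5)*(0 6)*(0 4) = (0 2 7 3 8 1 5 6 4)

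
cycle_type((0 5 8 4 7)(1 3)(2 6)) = 2^2.5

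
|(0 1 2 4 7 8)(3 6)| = 6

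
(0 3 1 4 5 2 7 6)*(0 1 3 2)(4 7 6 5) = (0 2 6 1 7 5)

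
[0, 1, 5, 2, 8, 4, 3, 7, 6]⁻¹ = [0, 1, 3, 6, 5, 2, 8, 7, 4]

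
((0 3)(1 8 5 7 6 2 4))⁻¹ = (0 3)(1 4 2 6 7 5 8)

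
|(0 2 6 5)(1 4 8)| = 12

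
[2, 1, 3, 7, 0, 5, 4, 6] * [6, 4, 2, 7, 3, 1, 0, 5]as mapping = [0→2, 1→4, 2→7, 3→5, 4→6, 5→1, 6→3, 7→0]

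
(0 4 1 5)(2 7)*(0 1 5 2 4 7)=(0 7 4 5 1 2)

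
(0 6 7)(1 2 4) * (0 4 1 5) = (0 6 7 4 5)(1 2)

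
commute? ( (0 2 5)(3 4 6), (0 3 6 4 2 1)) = no: (0 2 5)(3 4 6) * (0 3 6 4 2 1) = (0 1)(2 5 3), (0 3 6 4 2 1) * (0 2 5)(3 4 6) = (0 4 5)(1 2)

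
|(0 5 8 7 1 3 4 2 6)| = 9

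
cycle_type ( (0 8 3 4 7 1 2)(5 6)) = 2.7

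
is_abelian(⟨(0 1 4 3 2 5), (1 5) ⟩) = no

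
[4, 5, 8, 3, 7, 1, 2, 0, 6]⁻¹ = [7, 5, 6, 3, 0, 1, 8, 4, 2]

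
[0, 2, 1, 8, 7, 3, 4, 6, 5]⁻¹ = [0, 2, 1, 5, 6, 8, 7, 4, 3]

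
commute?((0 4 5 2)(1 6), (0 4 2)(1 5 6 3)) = no:(0 4 5 2)(1 6)*(0 4 2)(1 5 6 3) = (0 2 4 6 5)(1 3), (0 4 2)(1 5 6 3)*(0 4 5 2)(1 6) = (0 5 1 2 4)(3 6)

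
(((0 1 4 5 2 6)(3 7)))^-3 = (0 5)(1 2)(3 7)(4 6)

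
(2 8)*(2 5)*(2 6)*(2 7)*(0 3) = (0 3) (2 8 5 6 7) 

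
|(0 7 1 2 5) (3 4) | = 10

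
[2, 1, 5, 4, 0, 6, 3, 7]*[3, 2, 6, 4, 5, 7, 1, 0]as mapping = [0→6, 1→2, 2→7, 3→5, 4→3, 5→1, 6→4, 7→0]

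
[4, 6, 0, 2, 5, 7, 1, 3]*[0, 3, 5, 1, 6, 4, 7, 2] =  [6, 7, 0, 5, 4, 2, 3, 1]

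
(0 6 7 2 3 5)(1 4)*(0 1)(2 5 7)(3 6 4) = (0 4)(1 3 7 5)(2 6)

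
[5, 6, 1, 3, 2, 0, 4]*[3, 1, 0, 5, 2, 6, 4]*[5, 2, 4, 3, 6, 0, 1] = [1, 6, 2, 0, 5, 3, 4]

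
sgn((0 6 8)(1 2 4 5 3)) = 1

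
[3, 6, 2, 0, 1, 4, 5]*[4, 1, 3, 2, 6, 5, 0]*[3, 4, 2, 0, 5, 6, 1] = [2, 3, 0, 5, 4, 1, 6]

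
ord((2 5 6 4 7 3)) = 6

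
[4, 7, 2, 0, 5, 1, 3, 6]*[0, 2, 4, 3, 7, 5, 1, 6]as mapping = [0→7, 1→6, 2→4, 3→0, 4→5, 5→2, 6→3, 7→1]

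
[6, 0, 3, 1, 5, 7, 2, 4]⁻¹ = [1, 3, 6, 2, 7, 4, 0, 5]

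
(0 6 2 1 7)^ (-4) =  (0 6 2 1 7)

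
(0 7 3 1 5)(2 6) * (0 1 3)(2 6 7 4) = (0 4 2 7)(1 5)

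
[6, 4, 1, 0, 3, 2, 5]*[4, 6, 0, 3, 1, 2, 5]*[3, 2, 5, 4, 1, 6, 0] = [6, 2, 0, 1, 4, 3, 5] 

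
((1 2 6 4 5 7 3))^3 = (1 4 3 6 7 2 5)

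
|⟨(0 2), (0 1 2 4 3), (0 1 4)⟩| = 120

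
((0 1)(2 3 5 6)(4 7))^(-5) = (0 1)(2 6 5 3)(4 7)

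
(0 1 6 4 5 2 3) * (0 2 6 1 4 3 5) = (0 4)(2 5 6 3)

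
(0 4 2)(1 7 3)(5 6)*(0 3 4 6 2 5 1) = (0 6 1 7 4 5 2 3)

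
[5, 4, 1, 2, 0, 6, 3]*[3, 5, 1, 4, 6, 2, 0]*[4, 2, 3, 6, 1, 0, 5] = [3, 5, 0, 2, 6, 4, 1]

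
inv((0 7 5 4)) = (0 4 5 7)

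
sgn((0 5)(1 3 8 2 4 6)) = 1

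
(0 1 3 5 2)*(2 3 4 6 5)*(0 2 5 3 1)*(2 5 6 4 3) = (1 3 6 2 5)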